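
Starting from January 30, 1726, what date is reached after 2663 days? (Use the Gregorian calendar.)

+365 (one year) → Jan 30, 1727 (2298 left).
+365 (one year) → Jan 30, 1728 (1933 left).
+366 (one year; includes Feb 29, 1728) → Jan 30, 1729 (1567 left).
+365 (one year) → Jan 30, 1730 (1202 left).
+365 (one year) → Jan 30, 1731 (837 left).
+365 (one year) → Jan 30, 1732 (472 left).
+366 (one year; includes Feb 29, 1732) → Jan 30, 1733 (106 left).
Jan has 31 days: +2 → Feb 1, 1733 (104 left).
Feb has 28 days: +28 → Mar 1, 1733 (76 left).
Mar has 31 days: +31 → Apr 1, 1733 (45 left).
Apr has 30 days: +30 → May 1, 1733 (15 left).
+15 → May 16, 1733.

May 16, 1733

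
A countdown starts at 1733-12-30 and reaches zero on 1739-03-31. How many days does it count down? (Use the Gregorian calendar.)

1917

Dec 30, 1733 → Dec 30, 1734: 365 days.
Dec 30, 1734 → Dec 30, 1735: 365 days.
Dec 30, 1735 → Dec 30, 1736: 366 days (Feb 29, 1736 is in that span).
Dec 30, 1736 → Dec 30, 1737: 365 days.
Dec 30, 1737 → Dec 30, 1738: 365 days.
Dec 30, 1738 → Jan 30, 1739: 31 days (December has 31).
Jan 30, 1739 → Feb 28, 1739: 29 days (January has 31).
Feb 28, 1739 → Mar 28, 1739: 28 days (February has 28).
Mar 28, 1739 → Mar 31, 1739: 3 days.
Total: 1917 days.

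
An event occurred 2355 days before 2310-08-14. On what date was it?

−365 (one year) → Aug 14, 2309 (1990 left).
−365 (one year) → Aug 14, 2308 (1625 left).
−366 (one year; includes Feb 29, 2308) → Aug 14, 2307 (1259 left).
−365 (one year) → Aug 14, 2306 (894 left).
−365 (one year) → Aug 14, 2305 (529 left).
−365 (one year) → Aug 14, 2304 (164 left).
−14 → Jul 31, 2304 (end of Jul, 31 days; 150 left).
−31 → Jun 30, 2304 (end of Jun, 30 days; 119 left).
−30 → May 31, 2304 (end of May, 31 days; 89 left).
−31 → Apr 30, 2304 (end of Apr, 30 days; 58 left).
−30 → Mar 31, 2304 (end of Mar, 31 days; 28 left).
−28 → Mar 3, 2304.

March 3, 2304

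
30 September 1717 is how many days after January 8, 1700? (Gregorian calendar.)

6474

Jan 8, 1700 → Jan 8, 1701: 365 days.
Jan 8, 1701 → Jan 8, 1702: 365 days.
Jan 8, 1702 → Jan 8, 1703: 365 days.
Jan 8, 1703 → Jan 8, 1704: 365 days.
Jan 8, 1704 → Jan 8, 1705: 366 days (Feb 29, 1704 is in that span).
Jan 8, 1705 → Jan 8, 1706: 365 days.
Jan 8, 1706 → Jan 8, 1707: 365 days.
Jan 8, 1707 → Jan 8, 1708: 365 days.
Jan 8, 1708 → Jan 8, 1709: 366 days (Feb 29, 1708 is in that span).
Jan 8, 1709 → Jan 8, 1710: 365 days.
Jan 8, 1710 → Jan 8, 1711: 365 days.
Jan 8, 1711 → Jan 8, 1712: 365 days.
Jan 8, 1712 → Jan 8, 1713: 366 days (Feb 29, 1712 is in that span).
Jan 8, 1713 → Jan 8, 1714: 365 days.
Jan 8, 1714 → Jan 8, 1715: 365 days.
Jan 8, 1715 → Jan 8, 1716: 365 days.
Jan 8, 1716 → Jan 8, 1717: 366 days (Feb 29, 1716 is in that span).
Jan 8, 1717 → Feb 8, 1717: 31 days (January has 31).
Feb 8, 1717 → Mar 8, 1717: 28 days (February has 28).
Mar 8, 1717 → Apr 8, 1717: 31 days (March has 31).
Apr 8, 1717 → May 8, 1717: 30 days (April has 30).
May 8, 1717 → Jun 8, 1717: 31 days (May has 31).
Jun 8, 1717 → Jul 8, 1717: 30 days (June has 30).
Jul 8, 1717 → Aug 8, 1717: 31 days (July has 31).
Aug 8, 1717 → Sep 8, 1717: 31 days (August has 31).
Sep 8, 1717 → Sep 30, 1717: 22 days.
Total: 6474 days.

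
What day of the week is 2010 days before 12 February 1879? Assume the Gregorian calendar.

Tuesday

First find the weekday of Feb 12, 1879. Doomsday rule: the anchor day for the 1800s is Friday. For year 79: 79÷12 = 6 r 7, and 7÷4 = 1, so 6+7+1 = 14.
Friday + 14 ≡ Friday — that's 1879's doomsday.
In February the doomsday date is Feb 28 (1879 is not a leap year).
Feb 12 is 16 days before Feb 28; 16 mod 7 = 2, so Friday − 2 = Wednesday.
2010 mod 7 = 1, so 2010 days before a Wednesday is Wednesday − 1 = Tuesday.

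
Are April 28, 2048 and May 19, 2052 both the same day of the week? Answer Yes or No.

From Apr 28, 2048 to May 19, 2052 is 1482 days.
1482 mod 7 = 5, so they are different weekdays.
(Apr 28, 2048 is a Tuesday; May 19, 2052 is a Sunday.)

No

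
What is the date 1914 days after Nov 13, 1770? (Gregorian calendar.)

+365 (one year) → Nov 13, 1771 (1549 left).
+366 (one year; includes Feb 29, 1772) → Nov 13, 1772 (1183 left).
+365 (one year) → Nov 13, 1773 (818 left).
+365 (one year) → Nov 13, 1774 (453 left).
+365 (one year) → Nov 13, 1775 (88 left).
Nov has 30 days: +18 → Dec 1, 1775 (70 left).
Dec has 31 days: +31 → Jan 1, 1776 (39 left).
Jan has 31 days: +31 → Feb 1, 1776 (8 left).
+8 → Feb 9, 1776.

February 9, 1776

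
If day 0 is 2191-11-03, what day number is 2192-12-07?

400

Nov 3, 2191 → Dec 3, 2191: 30 days (November has 30).
Dec 3, 2191 → Jan 3, 2192: 31 days (December has 31).
Jan 3, 2192 → Feb 3, 2192: 31 days (January has 31).
Feb 3, 2192 → Mar 3, 2192: 29 days (February has 29).
Mar 3, 2192 → Apr 3, 2192: 31 days (March has 31).
Apr 3, 2192 → May 3, 2192: 30 days (April has 30).
May 3, 2192 → Jun 3, 2192: 31 days (May has 31).
Jun 3, 2192 → Jul 3, 2192: 30 days (June has 30).
Jul 3, 2192 → Aug 3, 2192: 31 days (July has 31).
Aug 3, 2192 → Sep 3, 2192: 31 days (August has 31).
Sep 3, 2192 → Oct 3, 2192: 30 days (September has 30).
Oct 3, 2192 → Nov 3, 2192: 31 days (October has 31).
Nov 3, 2192 → Dec 3, 2192: 30 days (November has 30).
Dec 3, 2192 → Dec 7, 2192: 4 days.
Total: 400 days.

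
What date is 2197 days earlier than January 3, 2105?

−366 (one year; includes Feb 29, 2104) → Jan 3, 2104 (1831 left).
−365 (one year) → Jan 3, 2103 (1466 left).
−365 (one year) → Jan 3, 2102 (1101 left).
−365 (one year) → Jan 3, 2101 (736 left).
−365 (one year) → Jan 3, 2100 (371 left).
−3 → Dec 31, 2099 (end of Dec, 31 days; 368 left).
−31 → Nov 30, 2099 (end of Nov, 30 days; 337 left).
−30 → Oct 31, 2099 (end of Oct, 31 days; 307 left).
−31 → Sep 30, 2099 (end of Sep, 30 days; 276 left).
−30 → Aug 31, 2099 (end of Aug, 31 days; 246 left).
−31 → Jul 31, 2099 (end of Jul, 31 days; 215 left).
−31 → Jun 30, 2099 (end of Jun, 30 days; 184 left).
−30 → May 31, 2099 (end of May, 31 days; 154 left).
−31 → Apr 30, 2099 (end of Apr, 30 days; 123 left).
−30 → Mar 31, 2099 (end of Mar, 31 days; 93 left).
−31 → Feb 28, 2099 (end of Feb, 28 days; 62 left).
−28 → Jan 31, 2099 (end of Jan, 31 days; 34 left).
−31 → Dec 31, 2098 (end of Dec, 31 days; 3 left).
−3 → Dec 28, 2098.

December 28, 2098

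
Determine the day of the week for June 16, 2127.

Doomsday rule: the anchor day for the 2100s is Sunday. For year 27: 27÷12 = 2 r 3, and 3÷4 = 0, so 2+3+0 = 5.
Sunday + 5 ≡ Friday — that's 2127's doomsday.
In June the doomsday date is Jun 6.
Jun 16 is 10 days after Jun 6; 10 mod 7 = 3, so Friday + 3 = Monday.

Monday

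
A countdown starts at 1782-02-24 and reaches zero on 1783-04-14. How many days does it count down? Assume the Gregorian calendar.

Feb 24, 1782 → Feb 24, 1783: 365 days.
Feb 24, 1783 → Mar 24, 1783: 28 days (February has 28).
Mar 24, 1783 → Apr 14, 1783: 21 days.
Total: 414 days.

414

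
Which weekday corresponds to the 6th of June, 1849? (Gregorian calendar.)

Doomsday rule: the anchor day for the 1800s is Friday. For year 49: 49÷12 = 4 r 1, and 1÷4 = 0, so 4+1+0 = 5.
Friday + 5 ≡ Wednesday — that's 1849's doomsday.
In June the doomsday date is Jun 6.
Jun 6 is the doomsday itself: Wednesday.

Wednesday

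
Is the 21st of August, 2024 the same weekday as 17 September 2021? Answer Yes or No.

No

From Sep 17, 2021 to Aug 21, 2024 is 1069 days.
1069 mod 7 = 5, so they are different weekdays.
(Sep 17, 2021 is a Friday; Aug 21, 2024 is a Wednesday.)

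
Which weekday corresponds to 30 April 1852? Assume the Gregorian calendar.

Doomsday rule: the anchor day for the 1800s is Friday. For year 52: 52÷12 = 4 r 4, and 4÷4 = 1, so 4+4+1 = 9.
Friday + 9 ≡ Sunday — that's 1852's doomsday.
In April the doomsday date is Apr 4.
Apr 30 is 26 days after Apr 4; 26 mod 7 = 5, so Sunday + 5 = Friday.

Friday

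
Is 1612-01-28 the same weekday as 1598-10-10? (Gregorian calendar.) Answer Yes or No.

From Oct 10, 1598 to Jan 28, 1612 is 4858 days.
4858 mod 7 = 0, so they are the same weekday.
(Oct 10, 1598 is a Saturday; Jan 28, 1612 is a Saturday.)

Yes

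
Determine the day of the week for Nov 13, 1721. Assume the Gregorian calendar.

Doomsday rule: the anchor day for the 1700s is Sunday. For year 21: 21÷12 = 1 r 9, and 9÷4 = 2, so 1+9+2 = 12.
Sunday + 12 ≡ Friday — that's 1721's doomsday.
In November the doomsday date is Nov 7.
Nov 13 is 6 days after Nov 7; 6 mod 7 = 6, so Friday + 6 = Thursday.

Thursday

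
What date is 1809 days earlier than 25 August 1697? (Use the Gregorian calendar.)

September 11, 1692

−365 (one year) → Aug 25, 1696 (1444 left).
−366 (one year; includes Feb 29, 1696) → Aug 25, 1695 (1078 left).
−365 (one year) → Aug 25, 1694 (713 left).
−365 (one year) → Aug 25, 1693 (348 left).
−25 → Jul 31, 1693 (end of Jul, 31 days; 323 left).
−31 → Jun 30, 1693 (end of Jun, 30 days; 292 left).
−30 → May 31, 1693 (end of May, 31 days; 262 left).
−31 → Apr 30, 1693 (end of Apr, 30 days; 231 left).
−30 → Mar 31, 1693 (end of Mar, 31 days; 201 left).
−31 → Feb 28, 1693 (end of Feb, 28 days; 170 left).
−28 → Jan 31, 1693 (end of Jan, 31 days; 142 left).
−31 → Dec 31, 1692 (end of Dec, 31 days; 111 left).
−31 → Nov 30, 1692 (end of Nov, 30 days; 80 left).
−30 → Oct 31, 1692 (end of Oct, 31 days; 50 left).
−31 → Sep 30, 1692 (end of Sep, 30 days; 19 left).
−19 → Sep 11, 1692.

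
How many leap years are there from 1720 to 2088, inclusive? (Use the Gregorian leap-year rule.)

Multiples of 4 in [1720,2088]: 93.
Of those, multiples of 100: 3 (not leap unless ÷400).
Multiples of 400: 1.
Leap years = 93 − 3 + 1 = 91.

91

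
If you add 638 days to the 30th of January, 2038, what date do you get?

+365 (one year) → Jan 30, 2039 (273 left).
Jan has 31 days: +2 → Feb 1, 2039 (271 left).
Feb has 28 days: +28 → Mar 1, 2039 (243 left).
Mar has 31 days: +31 → Apr 1, 2039 (212 left).
Apr has 30 days: +30 → May 1, 2039 (182 left).
May has 31 days: +31 → Jun 1, 2039 (151 left).
Jun has 30 days: +30 → Jul 1, 2039 (121 left).
Jul has 31 days: +31 → Aug 1, 2039 (90 left).
Aug has 31 days: +31 → Sep 1, 2039 (59 left).
Sep has 30 days: +30 → Oct 1, 2039 (29 left).
+29 → Oct 30, 2039.

October 30, 2039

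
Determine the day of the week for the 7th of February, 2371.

Doomsday rule: the anchor day for the 2300s is Wednesday. For year 71: 71÷12 = 5 r 11, and 11÷4 = 2, so 5+11+2 = 18.
Wednesday + 18 ≡ Sunday — that's 2371's doomsday.
In February the doomsday date is Feb 28 (2371 is not a leap year).
Feb 7 is 21 days before Feb 28; 21 mod 7 = 0, so Sunday − 0 = Sunday.

Sunday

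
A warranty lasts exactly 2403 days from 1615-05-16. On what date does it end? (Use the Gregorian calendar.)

+366 (one year; includes Feb 29, 1616) → May 16, 1616 (2037 left).
+365 (one year) → May 16, 1617 (1672 left).
+365 (one year) → May 16, 1618 (1307 left).
+365 (one year) → May 16, 1619 (942 left).
+366 (one year; includes Feb 29, 1620) → May 16, 1620 (576 left).
+365 (one year) → May 16, 1621 (211 left).
May has 31 days: +16 → Jun 1, 1621 (195 left).
Jun has 30 days: +30 → Jul 1, 1621 (165 left).
Jul has 31 days: +31 → Aug 1, 1621 (134 left).
Aug has 31 days: +31 → Sep 1, 1621 (103 left).
Sep has 30 days: +30 → Oct 1, 1621 (73 left).
Oct has 31 days: +31 → Nov 1, 1621 (42 left).
Nov has 30 days: +30 → Dec 1, 1621 (12 left).
+12 → Dec 13, 1621.

December 13, 1621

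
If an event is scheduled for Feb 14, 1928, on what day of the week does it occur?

Doomsday rule: the anchor day for the 1900s is Wednesday. For year 28: 28÷12 = 2 r 4, and 4÷4 = 1, so 2+4+1 = 7.
Wednesday + 7 ≡ Wednesday — that's 1928's doomsday.
In February the doomsday date is Feb 29 (1928 is a leap year (divisible by 4)).
Feb 14 is 15 days before Feb 29; 15 mod 7 = 1, so Wednesday − 1 = Tuesday.

Tuesday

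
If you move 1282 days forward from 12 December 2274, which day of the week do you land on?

Sunday

Dec 12, 2274 is a Saturday.
1282 mod 7 = 1, so 1282 days after a Saturday is Saturday + 1 = Sunday.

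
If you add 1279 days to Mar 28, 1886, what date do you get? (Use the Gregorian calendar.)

+365 (one year) → Mar 28, 1887 (914 left).
+366 (one year; includes Feb 29, 1888) → Mar 28, 1888 (548 left).
+365 (one year) → Mar 28, 1889 (183 left).
Mar has 31 days: +4 → Apr 1, 1889 (179 left).
Apr has 30 days: +30 → May 1, 1889 (149 left).
May has 31 days: +31 → Jun 1, 1889 (118 left).
Jun has 30 days: +30 → Jul 1, 1889 (88 left).
Jul has 31 days: +31 → Aug 1, 1889 (57 left).
Aug has 31 days: +31 → Sep 1, 1889 (26 left).
+26 → Sep 27, 1889.

September 27, 1889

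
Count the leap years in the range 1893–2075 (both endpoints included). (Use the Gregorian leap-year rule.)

Multiples of 4 in [1893,2075]: 45.
Of those, multiples of 100: 2 (not leap unless ÷400).
Multiples of 400: 1.
Leap years = 45 − 2 + 1 = 44.

44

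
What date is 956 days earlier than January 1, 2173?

−366 (one year; includes Feb 29, 2172) → Jan 1, 2172 (590 left).
−365 (one year) → Jan 1, 2171 (225 left).
−1 → Dec 31, 2170 (end of Dec, 31 days; 224 left).
−31 → Nov 30, 2170 (end of Nov, 30 days; 193 left).
−30 → Oct 31, 2170 (end of Oct, 31 days; 163 left).
−31 → Sep 30, 2170 (end of Sep, 30 days; 132 left).
−30 → Aug 31, 2170 (end of Aug, 31 days; 102 left).
−31 → Jul 31, 2170 (end of Jul, 31 days; 71 left).
−31 → Jun 30, 2170 (end of Jun, 30 days; 40 left).
−30 → May 31, 2170 (end of May, 31 days; 10 left).
−10 → May 21, 2170.

May 21, 2170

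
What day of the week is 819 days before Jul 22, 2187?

Sunday

First find the weekday of Jul 22, 2187. Doomsday rule: the anchor day for the 2100s is Sunday. For year 87: 87÷12 = 7 r 3, and 3÷4 = 0, so 7+3+0 = 10.
Sunday + 10 ≡ Wednesday — that's 2187's doomsday.
In July the doomsday date is Jul 11.
Jul 22 is 11 days after Jul 11; 11 mod 7 = 4, so Wednesday + 4 = Sunday.
819 mod 7 = 0, so 819 days before a Sunday is Sunday − 0 = Sunday.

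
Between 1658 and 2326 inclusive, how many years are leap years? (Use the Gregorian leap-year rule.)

Multiples of 4 in [1658,2326]: 167.
Of those, multiples of 100: 7 (not leap unless ÷400).
Multiples of 400: 1.
Leap years = 167 − 7 + 1 = 161.

161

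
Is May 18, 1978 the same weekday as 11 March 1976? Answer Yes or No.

From Mar 11, 1976 to May 18, 1978 is 798 days.
798 mod 7 = 0, so they are the same weekday.
(Mar 11, 1976 is a Thursday; May 18, 1978 is a Thursday.)

Yes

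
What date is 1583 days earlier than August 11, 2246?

April 11, 2242

−365 (one year) → Aug 11, 2245 (1218 left).
−365 (one year) → Aug 11, 2244 (853 left).
−366 (one year; includes Feb 29, 2244) → Aug 11, 2243 (487 left).
−365 (one year) → Aug 11, 2242 (122 left).
−11 → Jul 31, 2242 (end of Jul, 31 days; 111 left).
−31 → Jun 30, 2242 (end of Jun, 30 days; 80 left).
−30 → May 31, 2242 (end of May, 31 days; 50 left).
−31 → Apr 30, 2242 (end of Apr, 30 days; 19 left).
−19 → Apr 11, 2242.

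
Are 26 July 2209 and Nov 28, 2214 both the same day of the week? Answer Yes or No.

No

From Jul 26, 2209 to Nov 28, 2214 is 1951 days.
1951 mod 7 = 5, so they are different weekdays.
(Jul 26, 2209 is a Wednesday; Nov 28, 2214 is a Monday.)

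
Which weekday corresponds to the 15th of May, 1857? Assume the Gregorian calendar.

Friday

January 1, 1857 is a Thursday.
Jan 1, 1857 → Feb 1, 1857: 31 days (January has 31).
Feb 1, 1857 → Mar 1, 1857: 28 days (February has 28).
Mar 1, 1857 → Apr 1, 1857: 31 days (March has 31).
Apr 1, 1857 → May 1, 1857: 30 days (April has 30).
May 1, 1857 → May 15, 1857: 14 days.
Total: 134 days.
134 mod 7 = 1, so Thursday + 1 = Friday.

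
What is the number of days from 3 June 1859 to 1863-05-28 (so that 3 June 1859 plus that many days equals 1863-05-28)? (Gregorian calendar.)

Jun 3, 1859 → Jun 3, 1860: 366 days (Feb 29, 1860 is in that span).
Jun 3, 1860 → Jun 3, 1861: 365 days.
Jun 3, 1861 → Jun 3, 1862: 365 days.
Jun 3, 1862 → Jul 3, 1862: 30 days (June has 30).
Jul 3, 1862 → Aug 3, 1862: 31 days (July has 31).
Aug 3, 1862 → Sep 3, 1862: 31 days (August has 31).
Sep 3, 1862 → Oct 3, 1862: 30 days (September has 30).
Oct 3, 1862 → Nov 3, 1862: 31 days (October has 31).
Nov 3, 1862 → Dec 3, 1862: 30 days (November has 30).
Dec 3, 1862 → Jan 3, 1863: 31 days (December has 31).
Jan 3, 1863 → Feb 3, 1863: 31 days (January has 31).
Feb 3, 1863 → Mar 3, 1863: 28 days (February has 28).
Mar 3, 1863 → Apr 3, 1863: 31 days (March has 31).
Apr 3, 1863 → May 3, 1863: 30 days (April has 30).
May 3, 1863 → May 28, 1863: 25 days.
Total: 1455 days.

1455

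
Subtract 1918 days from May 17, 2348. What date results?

−366 (one year; includes Feb 29, 2348) → May 17, 2347 (1552 left).
−365 (one year) → May 17, 2346 (1187 left).
−365 (one year) → May 17, 2345 (822 left).
−365 (one year) → May 17, 2344 (457 left).
−366 (one year; includes Feb 29, 2344) → May 17, 2343 (91 left).
−17 → Apr 30, 2343 (end of Apr, 30 days; 74 left).
−30 → Mar 31, 2343 (end of Mar, 31 days; 44 left).
−31 → Feb 28, 2343 (end of Feb, 28 days; 13 left).
−13 → Feb 15, 2343.

February 15, 2343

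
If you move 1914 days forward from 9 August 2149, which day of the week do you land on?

First find the weekday of Aug 9, 2149. Doomsday rule: the anchor day for the 2100s is Sunday. For year 49: 49÷12 = 4 r 1, and 1÷4 = 0, so 4+1+0 = 5.
Sunday + 5 ≡ Friday — that's 2149's doomsday.
In August the doomsday date is Aug 8.
Aug 9 is 1 day after Aug 8; 1 mod 7 = 1, so Friday + 1 = Saturday.
1914 mod 7 = 3, so 1914 days after a Saturday is Saturday + 3 = Tuesday.

Tuesday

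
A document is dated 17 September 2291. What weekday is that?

Thursday

Doomsday rule: the anchor day for the 2200s is Friday. For year 91: 91÷12 = 7 r 7, and 7÷4 = 1, so 7+7+1 = 15.
Friday + 15 ≡ Saturday — that's 2291's doomsday.
In September the doomsday date is Sep 5.
Sep 17 is 12 days after Sep 5; 12 mod 7 = 5, so Saturday + 5 = Thursday.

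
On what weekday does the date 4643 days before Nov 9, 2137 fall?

Thursday

Nov 9, 2137 is a Saturday.
4643 mod 7 = 2, so 4643 days before a Saturday is Saturday − 2 = Thursday.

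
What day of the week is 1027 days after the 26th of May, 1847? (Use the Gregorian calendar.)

May 26, 1847 is a Wednesday.
1027 mod 7 = 5, so 1027 days after a Wednesday is Wednesday + 5 = Monday.

Monday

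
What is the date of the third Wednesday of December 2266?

December 19, 2266

December 1, 2266 is a Saturday.
The first Wednesday is therefore December 5 (4 days later).
The third Wednesday is 5 + 2×7 = December 19.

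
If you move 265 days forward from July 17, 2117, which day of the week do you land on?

First find the weekday of Jul 17, 2117. Doomsday rule: the anchor day for the 2100s is Sunday. For year 17: 17÷12 = 1 r 5, and 5÷4 = 1, so 1+5+1 = 7.
Sunday + 7 ≡ Sunday — that's 2117's doomsday.
In July the doomsday date is Jul 11.
Jul 17 is 6 days after Jul 11; 6 mod 7 = 6, so Sunday + 6 = Saturday.
265 mod 7 = 6, so 265 days after a Saturday is Saturday + 6 = Friday.

Friday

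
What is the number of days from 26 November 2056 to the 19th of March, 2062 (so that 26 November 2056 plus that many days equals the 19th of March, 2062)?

Nov 26, 2056 → Nov 26, 2057: 365 days.
Nov 26, 2057 → Nov 26, 2058: 365 days.
Nov 26, 2058 → Nov 26, 2059: 365 days.
Nov 26, 2059 → Nov 26, 2060: 366 days (Feb 29, 2060 is in that span).
Nov 26, 2060 → Nov 26, 2061: 365 days.
Nov 26, 2061 → Dec 26, 2061: 30 days (November has 30).
Dec 26, 2061 → Jan 26, 2062: 31 days (December has 31).
Jan 26, 2062 → Feb 26, 2062: 31 days (January has 31).
Feb 26, 2062 → Mar 19, 2062: 21 days.
Total: 1939 days.

1939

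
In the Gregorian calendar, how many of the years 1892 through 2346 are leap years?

Multiples of 4 in [1892,2346]: 114.
Of those, multiples of 100: 5 (not leap unless ÷400).
Multiples of 400: 1.
Leap years = 114 − 5 + 1 = 110.

110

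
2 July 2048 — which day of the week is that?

January 1, 2048 is a Wednesday.
Jan 1, 2048 → Feb 1, 2048: 31 days (January has 31).
Feb 1, 2048 → Mar 1, 2048: 29 days (February has 29).
Mar 1, 2048 → Apr 1, 2048: 31 days (March has 31).
Apr 1, 2048 → May 1, 2048: 30 days (April has 30).
May 1, 2048 → Jun 1, 2048: 31 days (May has 31).
Jun 1, 2048 → Jul 1, 2048: 30 days (June has 30).
Jul 1, 2048 → Jul 2, 2048: 1 days.
Total: 183 days.
183 mod 7 = 1, so Wednesday + 1 = Thursday.

Thursday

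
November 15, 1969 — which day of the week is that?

January 1, 1969 is a Wednesday.
Jan 1, 1969 → Feb 1, 1969: 31 days (January has 31).
Feb 1, 1969 → Mar 1, 1969: 28 days (February has 28).
Mar 1, 1969 → Apr 1, 1969: 31 days (March has 31).
Apr 1, 1969 → May 1, 1969: 30 days (April has 30).
May 1, 1969 → Jun 1, 1969: 31 days (May has 31).
Jun 1, 1969 → Jul 1, 1969: 30 days (June has 30).
Jul 1, 1969 → Aug 1, 1969: 31 days (July has 31).
Aug 1, 1969 → Sep 1, 1969: 31 days (August has 31).
Sep 1, 1969 → Oct 1, 1969: 30 days (September has 30).
Oct 1, 1969 → Nov 1, 1969: 31 days (October has 31).
Nov 1, 1969 → Nov 15, 1969: 14 days.
Total: 318 days.
318 mod 7 = 3, so Wednesday + 3 = Saturday.

Saturday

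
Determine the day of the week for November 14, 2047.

Doomsday rule: the anchor day for the 2000s is Tuesday. For year 47: 47÷12 = 3 r 11, and 11÷4 = 2, so 3+11+2 = 16.
Tuesday + 16 ≡ Thursday — that's 2047's doomsday.
In November the doomsday date is Nov 7.
Nov 14 is 7 days after Nov 7; 7 mod 7 = 0, so Thursday + 0 = Thursday.

Thursday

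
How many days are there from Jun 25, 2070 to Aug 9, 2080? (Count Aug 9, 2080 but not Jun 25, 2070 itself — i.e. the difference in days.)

3698

Jun 25, 2070 → Jun 25, 2071: 365 days.
Jun 25, 2071 → Jun 25, 2072: 366 days (Feb 29, 2072 is in that span).
Jun 25, 2072 → Jun 25, 2073: 365 days.
Jun 25, 2073 → Jun 25, 2074: 365 days.
Jun 25, 2074 → Jun 25, 2075: 365 days.
Jun 25, 2075 → Jun 25, 2076: 366 days (Feb 29, 2076 is in that span).
Jun 25, 2076 → Jun 25, 2077: 365 days.
Jun 25, 2077 → Jun 25, 2078: 365 days.
Jun 25, 2078 → Jun 25, 2079: 365 days.
Jun 25, 2079 → Jun 25, 2080: 366 days (Feb 29, 2080 is in that span).
Jun 25, 2080 → Jul 25, 2080: 30 days (June has 30).
Jul 25, 2080 → Aug 9, 2080: 15 days.
Total: 3698 days.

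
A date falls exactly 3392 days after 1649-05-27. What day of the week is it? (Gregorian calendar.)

Monday

First find the weekday of May 27, 1649. Doomsday rule: the anchor day for the 1600s is Tuesday. For year 49: 49÷12 = 4 r 1, and 1÷4 = 0, so 4+1+0 = 5.
Tuesday + 5 ≡ Sunday — that's 1649's doomsday.
In May the doomsday date is May 9.
May 27 is 18 days after May 9; 18 mod 7 = 4, so Sunday + 4 = Thursday.
3392 mod 7 = 4, so 3392 days after a Thursday is Thursday + 4 = Monday.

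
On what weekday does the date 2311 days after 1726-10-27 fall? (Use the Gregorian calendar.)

Monday

First find the weekday of Oct 27, 1726. Doomsday rule: the anchor day for the 1700s is Sunday. For year 26: 26÷12 = 2 r 2, and 2÷4 = 0, so 2+2+0 = 4.
Sunday + 4 ≡ Thursday — that's 1726's doomsday.
In October the doomsday date is Oct 10.
Oct 27 is 17 days after Oct 10; 17 mod 7 = 3, so Thursday + 3 = Sunday.
2311 mod 7 = 1, so 2311 days after a Sunday is Sunday + 1 = Monday.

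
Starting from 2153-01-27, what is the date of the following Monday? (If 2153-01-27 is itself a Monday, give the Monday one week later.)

January 29, 2153

Jan 27, 2153 is a Saturday.
From Saturday to the next Monday is 2 days.
Jan 27, 2153 + 2 = Jan 29, 2153.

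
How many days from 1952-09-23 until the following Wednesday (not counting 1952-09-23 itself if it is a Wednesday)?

1

Sep 23, 1952 is a Tuesday.
From Tuesday to the next Wednesday is 1 day.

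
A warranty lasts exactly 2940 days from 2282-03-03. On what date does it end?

+365 (one year) → Mar 3, 2283 (2575 left).
+366 (one year; includes Feb 29, 2284) → Mar 3, 2284 (2209 left).
+365 (one year) → Mar 3, 2285 (1844 left).
+365 (one year) → Mar 3, 2286 (1479 left).
+365 (one year) → Mar 3, 2287 (1114 left).
+366 (one year; includes Feb 29, 2288) → Mar 3, 2288 (748 left).
+365 (one year) → Mar 3, 2289 (383 left).
Mar has 31 days: +29 → Apr 1, 2289 (354 left).
Apr has 30 days: +30 → May 1, 2289 (324 left).
May has 31 days: +31 → Jun 1, 2289 (293 left).
Jun has 30 days: +30 → Jul 1, 2289 (263 left).
Jul has 31 days: +31 → Aug 1, 2289 (232 left).
Aug has 31 days: +31 → Sep 1, 2289 (201 left).
Sep has 30 days: +30 → Oct 1, 2289 (171 left).
Oct has 31 days: +31 → Nov 1, 2289 (140 left).
Nov has 30 days: +30 → Dec 1, 2289 (110 left).
Dec has 31 days: +31 → Jan 1, 2290 (79 left).
Jan has 31 days: +31 → Feb 1, 2290 (48 left).
Feb has 28 days: +28 → Mar 1, 2290 (20 left).
+20 → Mar 21, 2290.

March 21, 2290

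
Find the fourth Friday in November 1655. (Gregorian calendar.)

November 26, 1655

November 1, 1655 is a Monday.
The first Friday is therefore November 5 (4 days later).
The fourth Friday is 5 + 3×7 = November 26.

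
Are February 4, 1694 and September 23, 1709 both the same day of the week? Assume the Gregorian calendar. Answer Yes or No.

From Feb 4, 1694 to Sep 23, 1709 is 5709 days.
5709 mod 7 = 4, so they are different weekdays.
(Feb 4, 1694 is a Thursday; Sep 23, 1709 is a Monday.)

No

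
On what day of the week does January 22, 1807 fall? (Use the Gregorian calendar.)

Thursday

Doomsday rule: the anchor day for the 1800s is Friday. For year 07: 7÷12 = 0 r 7, and 7÷4 = 1, so 0+7+1 = 8.
Friday + 8 ≡ Saturday — that's 1807's doomsday.
In January the doomsday date is Jan 3 (1807 is not a leap year).
Jan 22 is 19 days after Jan 3; 19 mod 7 = 5, so Saturday + 5 = Thursday.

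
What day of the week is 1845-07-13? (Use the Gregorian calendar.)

Doomsday rule: the anchor day for the 1800s is Friday. For year 45: 45÷12 = 3 r 9, and 9÷4 = 2, so 3+9+2 = 14.
Friday + 14 ≡ Friday — that's 1845's doomsday.
In July the doomsday date is Jul 11.
Jul 13 is 2 days after Jul 11; 2 mod 7 = 2, so Friday + 2 = Sunday.

Sunday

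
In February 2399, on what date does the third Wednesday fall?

February 1, 2399 is a Monday.
The first Wednesday is therefore February 3 (2 days later).
The third Wednesday is 3 + 2×7 = February 17.

February 17, 2399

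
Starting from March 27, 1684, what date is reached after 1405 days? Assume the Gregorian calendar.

January 31, 1688

+365 (one year) → Mar 27, 1685 (1040 left).
+365 (one year) → Mar 27, 1686 (675 left).
+365 (one year) → Mar 27, 1687 (310 left).
Mar has 31 days: +5 → Apr 1, 1687 (305 left).
Apr has 30 days: +30 → May 1, 1687 (275 left).
May has 31 days: +31 → Jun 1, 1687 (244 left).
Jun has 30 days: +30 → Jul 1, 1687 (214 left).
Jul has 31 days: +31 → Aug 1, 1687 (183 left).
Aug has 31 days: +31 → Sep 1, 1687 (152 left).
Sep has 30 days: +30 → Oct 1, 1687 (122 left).
Oct has 31 days: +31 → Nov 1, 1687 (91 left).
Nov has 30 days: +30 → Dec 1, 1687 (61 left).
Dec has 31 days: +31 → Jan 1, 1688 (30 left).
+30 → Jan 31, 1688.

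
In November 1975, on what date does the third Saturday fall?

November 1, 1975 is a Saturday.
The first Saturday is therefore November 1 (same day).
The third Saturday is 1 + 2×7 = November 15.

November 15, 1975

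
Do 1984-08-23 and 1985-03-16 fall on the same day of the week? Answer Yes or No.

No

From Aug 23, 1984 to Mar 16, 1985 is 205 days.
205 mod 7 = 2, so they are different weekdays.
(Aug 23, 1984 is a Thursday; Mar 16, 1985 is a Saturday.)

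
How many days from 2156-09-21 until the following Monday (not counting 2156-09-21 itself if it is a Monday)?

6

Sep 21, 2156 is a Tuesday.
From Tuesday to the next Monday is 6 days.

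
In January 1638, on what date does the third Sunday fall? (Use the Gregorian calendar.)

January 17, 1638

January 1, 1638 is a Friday.
The first Sunday is therefore January 3 (2 days later).
The third Sunday is 3 + 2×7 = January 17.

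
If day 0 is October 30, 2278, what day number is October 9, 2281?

1075

Oct 30, 2278 → Oct 30, 2279: 365 days.
Oct 30, 2279 → Oct 30, 2280: 366 days (Feb 29, 2280 is in that span).
Oct 30, 2280 → Nov 30, 2280: 31 days (October has 31).
Nov 30, 2280 → Dec 30, 2280: 30 days (November has 30).
Dec 30, 2280 → Jan 30, 2281: 31 days (December has 31).
Jan 30, 2281 → Feb 28, 2281: 29 days (January has 31).
Feb 28, 2281 → Mar 28, 2281: 28 days (February has 28).
Mar 28, 2281 → Apr 28, 2281: 31 days (March has 31).
Apr 28, 2281 → May 28, 2281: 30 days (April has 30).
May 28, 2281 → Jun 28, 2281: 31 days (May has 31).
Jun 28, 2281 → Jul 28, 2281: 30 days (June has 30).
Jul 28, 2281 → Aug 28, 2281: 31 days (July has 31).
Aug 28, 2281 → Sep 28, 2281: 31 days (August has 31).
Sep 28, 2281 → Oct 9, 2281: 11 days.
Total: 1075 days.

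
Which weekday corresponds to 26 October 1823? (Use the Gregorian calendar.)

Doomsday rule: the anchor day for the 1800s is Friday. For year 23: 23÷12 = 1 r 11, and 11÷4 = 2, so 1+11+2 = 14.
Friday + 14 ≡ Friday — that's 1823's doomsday.
In October the doomsday date is Oct 10.
Oct 26 is 16 days after Oct 10; 16 mod 7 = 2, so Friday + 2 = Sunday.

Sunday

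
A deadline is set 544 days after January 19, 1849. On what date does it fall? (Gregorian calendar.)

+365 (one year) → Jan 19, 1850 (179 left).
Jan has 31 days: +13 → Feb 1, 1850 (166 left).
Feb has 28 days: +28 → Mar 1, 1850 (138 left).
Mar has 31 days: +31 → Apr 1, 1850 (107 left).
Apr has 30 days: +30 → May 1, 1850 (77 left).
May has 31 days: +31 → Jun 1, 1850 (46 left).
Jun has 30 days: +30 → Jul 1, 1850 (16 left).
+16 → Jul 17, 1850.

July 17, 1850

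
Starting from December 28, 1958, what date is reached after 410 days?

+365 (one year) → Dec 28, 1959 (45 left).
Dec has 31 days: +4 → Jan 1, 1960 (41 left).
Jan has 31 days: +31 → Feb 1, 1960 (10 left).
+10 → Feb 11, 1960.

February 11, 1960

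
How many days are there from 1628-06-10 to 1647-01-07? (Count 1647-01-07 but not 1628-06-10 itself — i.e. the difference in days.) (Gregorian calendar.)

6785

Jun 10, 1628 → Jun 10, 1629: 365 days.
Jun 10, 1629 → Jun 10, 1630: 365 days.
Jun 10, 1630 → Jun 10, 1631: 365 days.
Jun 10, 1631 → Jun 10, 1632: 366 days (Feb 29, 1632 is in that span).
Jun 10, 1632 → Jun 10, 1633: 365 days.
Jun 10, 1633 → Jun 10, 1634: 365 days.
Jun 10, 1634 → Jun 10, 1635: 365 days.
Jun 10, 1635 → Jun 10, 1636: 366 days (Feb 29, 1636 is in that span).
Jun 10, 1636 → Jun 10, 1637: 365 days.
Jun 10, 1637 → Jun 10, 1638: 365 days.
Jun 10, 1638 → Jun 10, 1639: 365 days.
Jun 10, 1639 → Jun 10, 1640: 366 days (Feb 29, 1640 is in that span).
Jun 10, 1640 → Jun 10, 1641: 365 days.
Jun 10, 1641 → Jun 10, 1642: 365 days.
Jun 10, 1642 → Jun 10, 1643: 365 days.
Jun 10, 1643 → Jun 10, 1644: 366 days (Feb 29, 1644 is in that span).
Jun 10, 1644 → Jun 10, 1645: 365 days.
Jun 10, 1645 → Jun 10, 1646: 365 days.
Jun 10, 1646 → Jul 10, 1646: 30 days (June has 30).
Jul 10, 1646 → Aug 10, 1646: 31 days (July has 31).
Aug 10, 1646 → Sep 10, 1646: 31 days (August has 31).
Sep 10, 1646 → Oct 10, 1646: 30 days (September has 30).
Oct 10, 1646 → Nov 10, 1646: 31 days (October has 31).
Nov 10, 1646 → Dec 10, 1646: 30 days (November has 30).
Dec 10, 1646 → Jan 7, 1647: 28 days.
Total: 6785 days.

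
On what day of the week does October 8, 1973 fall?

Doomsday rule: the anchor day for the 1900s is Wednesday. For year 73: 73÷12 = 6 r 1, and 1÷4 = 0, so 6+1+0 = 7.
Wednesday + 7 ≡ Wednesday — that's 1973's doomsday.
In October the doomsday date is Oct 10.
Oct 8 is 2 days before Oct 10; 2 mod 7 = 2, so Wednesday − 2 = Monday.

Monday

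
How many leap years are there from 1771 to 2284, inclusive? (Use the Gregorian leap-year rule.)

Multiples of 4 in [1771,2284]: 129.
Of those, multiples of 100: 5 (not leap unless ÷400).
Multiples of 400: 1.
Leap years = 129 − 5 + 1 = 125.

125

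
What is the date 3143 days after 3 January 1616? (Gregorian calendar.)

+366 (one year; includes Feb 29, 1616) → Jan 3, 1617 (2777 left).
+365 (one year) → Jan 3, 1618 (2412 left).
+365 (one year) → Jan 3, 1619 (2047 left).
+365 (one year) → Jan 3, 1620 (1682 left).
+366 (one year; includes Feb 29, 1620) → Jan 3, 1621 (1316 left).
+365 (one year) → Jan 3, 1622 (951 left).
+365 (one year) → Jan 3, 1623 (586 left).
+365 (one year) → Jan 3, 1624 (221 left).
Jan has 31 days: +29 → Feb 1, 1624 (192 left).
Feb has 29 days: +29 → Mar 1, 1624 (163 left).
Mar has 31 days: +31 → Apr 1, 1624 (132 left).
Apr has 30 days: +30 → May 1, 1624 (102 left).
May has 31 days: +31 → Jun 1, 1624 (71 left).
Jun has 30 days: +30 → Jul 1, 1624 (41 left).
Jul has 31 days: +31 → Aug 1, 1624 (10 left).
+10 → Aug 11, 1624.

August 11, 1624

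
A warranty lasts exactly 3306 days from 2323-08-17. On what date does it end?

September 4, 2332

+366 (one year; includes Feb 29, 2324) → Aug 17, 2324 (2940 left).
+365 (one year) → Aug 17, 2325 (2575 left).
+365 (one year) → Aug 17, 2326 (2210 left).
+365 (one year) → Aug 17, 2327 (1845 left).
+366 (one year; includes Feb 29, 2328) → Aug 17, 2328 (1479 left).
+365 (one year) → Aug 17, 2329 (1114 left).
+365 (one year) → Aug 17, 2330 (749 left).
+365 (one year) → Aug 17, 2331 (384 left).
Aug has 31 days: +15 → Sep 1, 2331 (369 left).
Sep has 30 days: +30 → Oct 1, 2331 (339 left).
Oct has 31 days: +31 → Nov 1, 2331 (308 left).
Nov has 30 days: +30 → Dec 1, 2331 (278 left).
Dec has 31 days: +31 → Jan 1, 2332 (247 left).
Jan has 31 days: +31 → Feb 1, 2332 (216 left).
Feb has 29 days: +29 → Mar 1, 2332 (187 left).
Mar has 31 days: +31 → Apr 1, 2332 (156 left).
Apr has 30 days: +30 → May 1, 2332 (126 left).
May has 31 days: +31 → Jun 1, 2332 (95 left).
Jun has 30 days: +30 → Jul 1, 2332 (65 left).
Jul has 31 days: +31 → Aug 1, 2332 (34 left).
Aug has 31 days: +31 → Sep 1, 2332 (3 left).
+3 → Sep 4, 2332.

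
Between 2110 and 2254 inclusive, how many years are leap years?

Multiples of 4 in [2110,2254]: 36.
Of those, multiples of 100: 1 (not leap unless ÷400).
Multiples of 400: 0.
Leap years = 36 − 1 + 0 = 35.

35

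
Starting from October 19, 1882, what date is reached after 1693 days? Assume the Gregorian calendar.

+365 (one year) → Oct 19, 1883 (1328 left).
+366 (one year; includes Feb 29, 1884) → Oct 19, 1884 (962 left).
+365 (one year) → Oct 19, 1885 (597 left).
+365 (one year) → Oct 19, 1886 (232 left).
Oct has 31 days: +13 → Nov 1, 1886 (219 left).
Nov has 30 days: +30 → Dec 1, 1886 (189 left).
Dec has 31 days: +31 → Jan 1, 1887 (158 left).
Jan has 31 days: +31 → Feb 1, 1887 (127 left).
Feb has 28 days: +28 → Mar 1, 1887 (99 left).
Mar has 31 days: +31 → Apr 1, 1887 (68 left).
Apr has 30 days: +30 → May 1, 1887 (38 left).
May has 31 days: +31 → Jun 1, 1887 (7 left).
+7 → Jun 8, 1887.

June 8, 1887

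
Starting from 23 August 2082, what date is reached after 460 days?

+365 (one year) → Aug 23, 2083 (95 left).
Aug has 31 days: +9 → Sep 1, 2083 (86 left).
Sep has 30 days: +30 → Oct 1, 2083 (56 left).
Oct has 31 days: +31 → Nov 1, 2083 (25 left).
+25 → Nov 26, 2083.

November 26, 2083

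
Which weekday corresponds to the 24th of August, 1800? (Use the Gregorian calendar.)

Doomsday rule: the anchor day for the 1800s is Friday. For year 00: 0÷12 = 0 r 0, and 0÷4 = 0, so 0+0+0 = 0.
Friday + 0 ≡ Friday — that's 1800's doomsday.
In August the doomsday date is Aug 8.
Aug 24 is 16 days after Aug 8; 16 mod 7 = 2, so Friday + 2 = Sunday.

Sunday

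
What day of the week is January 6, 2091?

January 1, 2091 is a Monday.
Jan 1, 2091 → Jan 6, 2091: 5 days.
Total: 5 days.
5 mod 7 = 5, so Monday + 5 = Saturday.

Saturday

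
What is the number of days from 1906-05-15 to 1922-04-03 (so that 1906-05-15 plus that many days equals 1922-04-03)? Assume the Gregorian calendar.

5802

May 15, 1906 → May 15, 1907: 365 days.
May 15, 1907 → May 15, 1908: 366 days (Feb 29, 1908 is in that span).
May 15, 1908 → May 15, 1909: 365 days.
May 15, 1909 → May 15, 1910: 365 days.
May 15, 1910 → May 15, 1911: 365 days.
May 15, 1911 → May 15, 1912: 366 days (Feb 29, 1912 is in that span).
May 15, 1912 → May 15, 1913: 365 days.
May 15, 1913 → May 15, 1914: 365 days.
May 15, 1914 → May 15, 1915: 365 days.
May 15, 1915 → May 15, 1916: 366 days (Feb 29, 1916 is in that span).
May 15, 1916 → May 15, 1917: 365 days.
May 15, 1917 → May 15, 1918: 365 days.
May 15, 1918 → May 15, 1919: 365 days.
May 15, 1919 → May 15, 1920: 366 days (Feb 29, 1920 is in that span).
May 15, 1920 → May 15, 1921: 365 days.
May 15, 1921 → Jun 15, 1921: 31 days (May has 31).
Jun 15, 1921 → Jul 15, 1921: 30 days (June has 30).
Jul 15, 1921 → Aug 15, 1921: 31 days (July has 31).
Aug 15, 1921 → Sep 15, 1921: 31 days (August has 31).
Sep 15, 1921 → Oct 15, 1921: 30 days (September has 30).
Oct 15, 1921 → Nov 15, 1921: 31 days (October has 31).
Nov 15, 1921 → Dec 15, 1921: 30 days (November has 30).
Dec 15, 1921 → Jan 15, 1922: 31 days (December has 31).
Jan 15, 1922 → Feb 15, 1922: 31 days (January has 31).
Feb 15, 1922 → Mar 15, 1922: 28 days (February has 28).
Mar 15, 1922 → Apr 3, 1922: 19 days.
Total: 5802 days.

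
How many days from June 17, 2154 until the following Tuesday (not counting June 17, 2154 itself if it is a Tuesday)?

1

Jun 17, 2154 is a Monday.
From Monday to the next Tuesday is 1 day.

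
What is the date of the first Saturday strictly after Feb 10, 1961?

February 11, 1961

Feb 10, 1961 is a Friday.
From Friday to the next Saturday is 1 day.
Feb 10, 1961 + 1 = Feb 11, 1961.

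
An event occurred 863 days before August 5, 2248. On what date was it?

March 26, 2246

−366 (one year; includes Feb 29, 2248) → Aug 5, 2247 (497 left).
−365 (one year) → Aug 5, 2246 (132 left).
−5 → Jul 31, 2246 (end of Jul, 31 days; 127 left).
−31 → Jun 30, 2246 (end of Jun, 30 days; 96 left).
−30 → May 31, 2246 (end of May, 31 days; 66 left).
−31 → Apr 30, 2246 (end of Apr, 30 days; 35 left).
−30 → Mar 31, 2246 (end of Mar, 31 days; 5 left).
−5 → Mar 26, 2246.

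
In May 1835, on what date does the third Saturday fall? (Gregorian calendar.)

May 16, 1835

May 1, 1835 is a Friday.
The first Saturday is therefore May 2 (1 days later).
The third Saturday is 2 + 2×7 = May 16.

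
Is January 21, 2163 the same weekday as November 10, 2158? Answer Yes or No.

Yes

From Nov 10, 2158 to Jan 21, 2163 is 1533 days.
1533 mod 7 = 0, so they are the same weekday.
(Nov 10, 2158 is a Friday; Jan 21, 2163 is a Friday.)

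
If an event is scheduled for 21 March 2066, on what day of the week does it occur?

January 1, 2066 is a Friday.
Jan 1, 2066 → Feb 1, 2066: 31 days (January has 31).
Feb 1, 2066 → Mar 1, 2066: 28 days (February has 28).
Mar 1, 2066 → Mar 21, 2066: 20 days.
Total: 79 days.
79 mod 7 = 2, so Friday + 2 = Sunday.

Sunday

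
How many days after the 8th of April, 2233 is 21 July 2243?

Apr 8, 2233 → Apr 8, 2234: 365 days.
Apr 8, 2234 → Apr 8, 2235: 365 days.
Apr 8, 2235 → Apr 8, 2236: 366 days (Feb 29, 2236 is in that span).
Apr 8, 2236 → Apr 8, 2237: 365 days.
Apr 8, 2237 → Apr 8, 2238: 365 days.
Apr 8, 2238 → Apr 8, 2239: 365 days.
Apr 8, 2239 → Apr 8, 2240: 366 days (Feb 29, 2240 is in that span).
Apr 8, 2240 → Apr 8, 2241: 365 days.
Apr 8, 2241 → Apr 8, 2242: 365 days.
Apr 8, 2242 → Apr 8, 2243: 365 days.
Apr 8, 2243 → May 8, 2243: 30 days (April has 30).
May 8, 2243 → Jun 8, 2243: 31 days (May has 31).
Jun 8, 2243 → Jul 8, 2243: 30 days (June has 30).
Jul 8, 2243 → Jul 21, 2243: 13 days.
Total: 3756 days.

3756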